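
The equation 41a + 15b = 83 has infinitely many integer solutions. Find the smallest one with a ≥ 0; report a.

gcd(41, 15) = 1  (41 = 2×15 + 11, 15 = 1×11 + 4, 11 = 2×4 + 3, 4 = 1×3 + 1, 3 = 3×1).
1 divides 83, so solutions exist.
Back-substituting, 41×(-4) + 15×(11) = 1.
Scale by 83/1 = 83: (a₀, b₀) = (-332, 913).
General solution: a = -332 + 15t, b = 913 - 41t for integer t.
a ≥ 0: smallest is -332 mod 15 = 13 (at t = 23), with b = -30.

13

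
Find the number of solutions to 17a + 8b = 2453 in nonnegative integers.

18

gcd(17, 8) = 1.
By Bézout, 17·(1) + 8·(-2) = 1.
One solution: (5, 296).
General: a = 5 + 8t, b = 296 - 17t.
a ≥ 0 ⇒ t ≥ 0; b ≥ 0 ⇒ t ≤ 17. So t ∈ [0, 17]: 18 solutions.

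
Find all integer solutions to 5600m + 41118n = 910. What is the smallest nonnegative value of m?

gcd(41118, 5600) = 14.
14 divides 910, so solutions exist.
By Bézout, 5600·(-536) + 41118·(73) = 14.
Scale by 910/14 = 65: (m₀, n₀) = (-34840, 4745).
General solution: m = -34840 + 2937t, n = 4745 - 400t for integer t.
m ≥ 0: smallest is -34840 mod 2937 = 404 (at t = 12), with n = -55.

404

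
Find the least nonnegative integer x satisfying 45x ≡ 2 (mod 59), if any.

gcd(59, 45) = 1  (59 = 1×45 + 14, 45 = 3×14 + 3, 14 = 4×3 + 2, 3 = 1×2 + 1, 2 = 2×1).
1 divides 2, so solutions exist.
Back-substituting, 45×(21) + 59×(-16) = 1.
So 45×(21) ≡ 1 (mod 59); multiply by 2: x ≡ 42 (mod 59).
Smallest nonnegative: x = 42 mod 59 = 42.

42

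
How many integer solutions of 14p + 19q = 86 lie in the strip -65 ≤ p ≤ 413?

25

gcd(19, 14) = 1.
By Bézout, 14·(-4) + 19·(3) = 1.
Particular solution: (17, -8).
General solution: p = 17 + 19t, q = -8 - 14t for integer t.
-65 ≤ 17 + 19t ≤ 413 gives t ∈ [-4, 20], which is 25 values.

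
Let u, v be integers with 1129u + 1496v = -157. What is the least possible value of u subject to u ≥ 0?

gcd(1496, 1129):
  1496 = 1·1129 + 367
  1129 = 3·367 + 28
  367 = 13·28 + 3
  28 = 9·3 + 1
  3 = 3·1
so gcd(1496, 1129) = 1.
1 divides -157, so solutions exist.
Back-substitute for Bézout coefficients:
  1 = 28 - 9·3
  ... = 1129·(481) + 1496·(-363)
Scale by -157/1 = -157: (u₀, v₀) = (-75517, 56991).
General solution: u = -75517 + 1496t, v = 56991 - 1129t for integer t.
u ≥ 0: smallest is -75517 mod 1496 = 779 (at t = 51), with v = -588.

779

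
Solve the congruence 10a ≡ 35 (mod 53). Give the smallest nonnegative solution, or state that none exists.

30

gcd(53, 10) = 1.
1 divides 35, so solutions exist.
By Bézout, 10·(16) + 53·(-3) = 1.
So 10·(16) ≡ 1 (mod 53); multiply by 35: a ≡ 560 (mod 53).
Smallest nonnegative: a = 560 mod 53 = 30.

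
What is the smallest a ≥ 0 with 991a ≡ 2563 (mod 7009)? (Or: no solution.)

gcd(7009, 991):
  7009 = 7×991 + 72
  991 = 13×72 + 55
  72 = 1×55 + 17
  55 = 3×17 + 4
  17 = 4×4 + 1
  4 = 4×1
so gcd(7009, 991) = 1.
1 divides 2563, so solutions exist.
Back-substitute for Bézout coefficients:
  1 = 17 - 4×4
  ... = 991×(-1655) + 7009×(234)
So 991×(-1655) ≡ 1 (mod 7009); multiply by 2563: a ≡ -4241765 (mod 7009).
Smallest nonnegative: a = -4241765 mod 7009 = 5689.

5689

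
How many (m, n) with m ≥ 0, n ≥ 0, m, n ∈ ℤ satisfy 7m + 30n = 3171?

16

gcd(30, 7):
  30 = 4×7 + 2
  7 = 3×2 + 1
  2 = 2×1
so gcd(30, 7) = 1.
Back-substitute for Bézout coefficients:
  1 = 7 - 3×2
  ... = 7×(13) + 30×(-3)
Scale by 3171: one solution is (41223, -9513). Reduce m mod 30: (3, 105).
General: m = 3 + 30t, n = 105 - 7t.
m ≥ 0 ⇒ t ≥ 0; n ≥ 0 ⇒ t ≤ 15. So t ∈ [0, 15]: 16 solutions.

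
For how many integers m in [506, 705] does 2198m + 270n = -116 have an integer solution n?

gcd(2198, 270):
  2198 = 8·270 + 38
  270 = 7·38 + 4
  38 = 9·4 + 2
  4 = 2·2
so gcd(2198, 270) = 2.
Back-substitute for Bézout coefficients:
  2 = 38 - 9·4
  ... = 2198·(64) + 270·(-521)
Scale by -58: particular solution (-3712, 30218); reduce m mod 135: (68, -554).
General solution: m = 68 + 135t, n = -554 - 1099t for integer t.
506 ≤ 68 + 135t ≤ 705 gives t ∈ [4, 4], which is 1 value.

1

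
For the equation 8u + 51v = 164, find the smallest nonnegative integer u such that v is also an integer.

46

gcd(51, 8):
  51 = 6*8 + 3
  8 = 2*3 + 2
  3 = 1*2 + 1
  2 = 2*1
so gcd(51, 8) = 1.
1 divides 164, so solutions exist.
Back-substitute for Bézout coefficients:
  1 = 3 - 1*2
  ... = 8*(-19) + 51*(3)
Scale by 164/1 = 164: (u₀, v₀) = (-3116, 492).
General solution: u = -3116 + 51t, v = 492 - 8t for integer t.
u ≥ 0: smallest is -3116 mod 51 = 46 (at t = 62), with v = -4.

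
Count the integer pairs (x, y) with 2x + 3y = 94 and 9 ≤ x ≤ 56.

gcd(3, 2) = 1.
By Bézout, 2·(-1) + 3·(1) = 1.
Particular solution: (2, 30).
General solution: x = 2 + 3t, y = 30 - 2t for integer t.
9 ≤ 2 + 3t ≤ 56 gives t ∈ [3, 18], which is 16 values.

16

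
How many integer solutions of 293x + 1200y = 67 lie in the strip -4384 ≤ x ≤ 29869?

28

gcd(1200, 293) = 1.
By Bézout, 293*(557) + 1200*(-136) = 1.
Particular solution: (119, -29).
General solution: x = 119 + 1200t, y = -29 - 293t for integer t.
-4384 ≤ 119 + 1200t ≤ 29869 gives t ∈ [-3, 24], which is 28 values.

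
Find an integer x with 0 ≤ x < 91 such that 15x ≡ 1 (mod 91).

gcd(91, 15):
  91 = 6×15 + 1
  15 = 15×1
so gcd(91, 15) = 1.
Back-substitute for Bézout coefficients:
  1 = 91 - 6×15
  ... = 15×(-6) + 91×(1)
So 15×-6 ≡ 1 (mod 91), and -6 mod 91 = 85.

85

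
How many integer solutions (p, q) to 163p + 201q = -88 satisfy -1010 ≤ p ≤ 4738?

28

gcd(201, 163):
  201 = 1·163 + 38
  163 = 4·38 + 11
  38 = 3·11 + 5
  11 = 2·5 + 1
  5 = 5·1
so gcd(201, 163) = 1.
Back-substitute for Bézout coefficients:
  1 = 11 - 2·5
  ... = 163·(37) + 201·(-30)
Scale by -88: particular solution (-3256, 2640); reduce p mod 201: (161, -131).
General solution: p = 161 + 201t, q = -131 - 163t for integer t.
-1010 ≤ 161 + 201t ≤ 4738 gives t ∈ [-5, 22], which is 28 values.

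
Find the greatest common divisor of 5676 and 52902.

6

gcd(52902, 5676):
  52902 = 9*5676 + 1818
  5676 = 3*1818 + 222
  1818 = 8*222 + 42
  222 = 5*42 + 12
  42 = 3*12 + 6
  12 = 2*6
so gcd(52902, 5676) = 6.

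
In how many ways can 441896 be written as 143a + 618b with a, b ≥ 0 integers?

5

gcd(618, 143):
  618 = 4×143 + 46
  143 = 3×46 + 5
  46 = 9×5 + 1
  5 = 5×1
so gcd(618, 143) = 1.
Back-substitute for Bézout coefficients:
  1 = 46 - 9×5
  ... = 143×(-121) + 618×(28)
Scale by 441896: one solution is (-53469416, 12373088). Reduce a mod 618: (562, 585).
General: a = 562 + 618t, b = 585 - 143t.
a ≥ 0 ⇒ t ≥ 0; b ≥ 0 ⇒ t ≤ 4. So t ∈ [0, 4]: 5 solutions.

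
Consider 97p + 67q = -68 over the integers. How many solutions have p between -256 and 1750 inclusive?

30

gcd(97, 67):
  97 = 1·67 + 30
  67 = 2·30 + 7
  30 = 4·7 + 2
  7 = 3·2 + 1
  2 = 2·1
so gcd(97, 67) = 1.
Back-substitute for Bézout coefficients:
  1 = 7 - 3·2
  ... = 97·(-29) + 67·(42)
Scale by -68: particular solution (1972, -2856); reduce p mod 67: (29, -43).
General solution: p = 29 + 67t, q = -43 - 97t for integer t.
-256 ≤ 29 + 67t ≤ 1750 gives t ∈ [-4, 25], which is 30 values.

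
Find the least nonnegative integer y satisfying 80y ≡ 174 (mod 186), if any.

51

gcd(186, 80) = 2.
2 divides 174, so solutions exist.
By Bézout, 80×(7) + 186×(-3) = 2.
So 80×(7) ≡ 2 (mod 186); multiply by 87: y ≡ 609 (mod 93).
Smallest nonnegative: y = 609 mod 93 = 51.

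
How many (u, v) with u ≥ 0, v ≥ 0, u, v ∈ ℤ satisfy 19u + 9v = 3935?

23

gcd(19, 9) = 1  (19 = 2×9 + 1, 9 = 9×1).
Back-substituting, 19×(1) + 9×(-2) = 1.
Scale by 3935: one solution is (3935, -7870). Reduce u mod 9: (2, 433).
General: u = 2 + 9t, v = 433 - 19t.
u ≥ 0 ⇒ t ≥ 0; v ≥ 0 ⇒ t ≤ 22. So t ∈ [0, 22]: 23 solutions.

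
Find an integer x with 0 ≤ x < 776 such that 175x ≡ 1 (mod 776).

gcd(776, 175) = 1  (776 = 4*175 + 76, 175 = 2*76 + 23, 76 = 3*23 + 7, 23 = 3*7 + 2, 7 = 3*2 + 1, 2 = 2*1).
Back-substituting, 175*(-337) + 776*(76) = 1.
So 175*-337 ≡ 1 (mod 776), and -337 mod 776 = 439.

439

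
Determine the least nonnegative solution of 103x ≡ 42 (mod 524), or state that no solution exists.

gcd(524, 103) = 1.
1 divides 42, so solutions exist.
By Bézout, 103×(-117) + 524×(23) = 1.
So 103×(-117) ≡ 1 (mod 524); multiply by 42: x ≡ -4914 (mod 524).
Smallest nonnegative: x = -4914 mod 524 = 326.

326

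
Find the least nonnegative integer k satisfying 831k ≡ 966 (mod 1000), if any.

586

gcd(1000, 831):
  1000 = 1×831 + 169
  831 = 4×169 + 155
  169 = 1×155 + 14
  155 = 11×14 + 1
  14 = 14×1
so gcd(1000, 831) = 1.
1 divides 966, so solutions exist.
Back-substitute for Bézout coefficients:
  1 = 155 - 11×14
  ... = 831×(71) + 1000×(-59)
So 831×(71) ≡ 1 (mod 1000); multiply by 966: k ≡ 68586 (mod 1000).
Smallest nonnegative: k = 68586 mod 1000 = 586.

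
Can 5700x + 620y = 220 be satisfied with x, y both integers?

yes

gcd(5700, 620) = 20  (5700 = 9·620 + 120, 620 = 5·120 + 20, 120 = 6·20).
20 divides 220, so integer solutions exist.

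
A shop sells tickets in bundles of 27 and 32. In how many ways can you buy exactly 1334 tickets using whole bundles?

2

Need nonnegative integers with 27j + 32k = 1334.
gcd(27, 32) = 1, and 27·(-13) + 32·(11) = 1.
So (j₀, k₀) = (-17342, 14674); general j = -17342 + 32t, k = 14674 - 27t.
j ≥ 0 ⇒ t ≥ 542; k ≥ 0 ⇒ t ≤ 543. That's 2 values of t.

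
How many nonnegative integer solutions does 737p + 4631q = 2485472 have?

gcd(4631, 737) = 11.
By Bézout, 737*(44) + 4631*(-7) = 11.
One solution: (394, 474).
General: p = 394 + 421t, q = 474 - 67t.
p ≥ 0 ⇒ t ≥ 0; q ≥ 0 ⇒ t ≤ 7. So t ∈ [0, 7]: 8 solutions.

8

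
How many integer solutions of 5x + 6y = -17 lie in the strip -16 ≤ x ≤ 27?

7

gcd(6, 5):
  6 = 1*5 + 1
  5 = 5*1
so gcd(6, 5) = 1.
Back-substitute for Bézout coefficients:
  1 = 6 - 1*5
  ... = 5*(-1) + 6*(1)
Scale by -17: particular solution (17, -17); reduce x mod 6: (5, -7).
General solution: x = 5 + 6t, y = -7 - 5t for integer t.
-16 ≤ 5 + 6t ≤ 27 gives t ∈ [-3, 3], which is 7 values.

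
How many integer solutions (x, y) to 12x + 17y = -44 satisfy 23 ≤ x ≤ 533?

30

gcd(17, 12) = 1.
By Bézout, 12·(-7) + 17·(5) = 1.
Particular solution: (2, -4).
General solution: x = 2 + 17t, y = -4 - 12t for integer t.
23 ≤ 2 + 17t ≤ 533 gives t ∈ [2, 31], which is 30 values.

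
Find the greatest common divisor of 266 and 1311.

gcd(1311, 266):
  1311 = 4×266 + 247
  266 = 1×247 + 19
  247 = 13×19
so gcd(1311, 266) = 19.

19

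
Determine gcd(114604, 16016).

gcd(114604, 16016):
  114604 = 7·16016 + 2492
  16016 = 6·2492 + 1064
  2492 = 2·1064 + 364
  1064 = 2·364 + 336
  364 = 1·336 + 28
  336 = 12·28
so gcd(114604, 16016) = 28.

28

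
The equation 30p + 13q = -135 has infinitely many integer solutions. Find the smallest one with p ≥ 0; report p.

2

gcd(30, 13) = 1  (30 = 2*13 + 4, 13 = 3*4 + 1, 4 = 4*1).
1 divides -135, so solutions exist.
Back-substituting, 30*(-3) + 13*(7) = 1.
Scale by -135/1 = -135: (p₀, q₀) = (405, -945).
General solution: p = 405 + 13t, q = -945 - 30t for integer t.
p ≥ 0: smallest is 405 mod 13 = 2 (at t = -31), with q = -15.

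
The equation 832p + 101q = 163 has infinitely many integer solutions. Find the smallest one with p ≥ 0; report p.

gcd(832, 101) = 1.
1 divides 163, so solutions exist.
By Bézout, 832·(-21) + 101·(173) = 1.
Scale by 163/1 = 163: (p₀, q₀) = (-3423, 28199).
General solution: p = -3423 + 101t, q = 28199 - 832t for integer t.
p ≥ 0: smallest is -3423 mod 101 = 11 (at t = 34), with q = -89.

11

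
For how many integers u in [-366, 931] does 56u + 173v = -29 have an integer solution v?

8

gcd(173, 56) = 1.
By Bézout, 56*(34) + 173*(-11) = 1.
Particular solution: (52, -17).
General solution: u = 52 + 173t, v = -17 - 56t for integer t.
-366 ≤ 52 + 173t ≤ 931 gives t ∈ [-2, 5], which is 8 values.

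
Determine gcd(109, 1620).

1

gcd(1620, 109):
  1620 = 14×109 + 94
  109 = 1×94 + 15
  94 = 6×15 + 4
  15 = 3×4 + 3
  4 = 1×3 + 1
  3 = 3×1
so gcd(1620, 109) = 1.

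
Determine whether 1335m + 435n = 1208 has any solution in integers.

gcd(1335, 435) = 15.
15 does not divide 1208 (remainder 8), so no integer solutions.

no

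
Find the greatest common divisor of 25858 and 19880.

gcd(25858, 19880) = 14  (25858 = 1×19880 + 5978, 19880 = 3×5978 + 1946, 5978 = 3×1946 + 140, 1946 = 13×140 + 126, 140 = 1×126 + 14, 126 = 9×14).

14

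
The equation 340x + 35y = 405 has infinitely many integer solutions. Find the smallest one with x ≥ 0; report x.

5

gcd(340, 35) = 5.
5 divides 405, so solutions exist.
By Bézout, 340*(3) + 35*(-29) = 5.
Scale by 405/5 = 81: (x₀, y₀) = (243, -2349).
General solution: x = 243 + 7t, y = -2349 - 68t for integer t.
x ≥ 0: smallest is 243 mod 7 = 5 (at t = -34), with y = -37.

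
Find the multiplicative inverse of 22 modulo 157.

gcd(157, 22) = 1.
By Bézout, 22*(50) + 157*(-7) = 1.
So 22*50 ≡ 1 (mod 157), and 50 mod 157 = 50.

50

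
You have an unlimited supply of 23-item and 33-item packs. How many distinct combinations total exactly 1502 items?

2

Need nonnegative integers with 23j + 33k = 1502.
gcd(23, 33) = 1, and 23·(-10) + 33·(7) = 1.
So (j₀, k₀) = (-15020, 10514); general j = -15020 + 33t, k = 10514 - 23t.
j ≥ 0 ⇒ t ≥ 456; k ≥ 0 ⇒ t ≤ 457. That's 2 values of t.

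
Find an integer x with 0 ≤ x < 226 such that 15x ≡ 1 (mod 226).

211

gcd(226, 15):
  226 = 15*15 + 1
  15 = 15*1
so gcd(226, 15) = 1.
Back-substitute for Bézout coefficients:
  1 = 226 - 15*15
  ... = 15*(-15) + 226*(1)
So 15*-15 ≡ 1 (mod 226), and -15 mod 226 = 211.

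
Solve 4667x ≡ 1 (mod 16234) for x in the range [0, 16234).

11065

gcd(16234, 4667) = 1.
By Bézout, 4667×(-5169) + 16234×(1486) = 1.
So 4667×-5169 ≡ 1 (mod 16234), and -5169 mod 16234 = 11065.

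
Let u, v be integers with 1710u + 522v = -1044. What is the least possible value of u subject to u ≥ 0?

gcd(1710, 522) = 18.
18 divides -1044, so solutions exist.
By Bézout, 1710·(11) + 522·(-36) = 18.
Scale by -1044/18 = -58: (u₀, v₀) = (-638, 2088).
General solution: u = -638 + 29t, v = 2088 - 95t for integer t.
u ≥ 0: smallest is -638 mod 29 = 0 (at t = 22), with v = -2.

0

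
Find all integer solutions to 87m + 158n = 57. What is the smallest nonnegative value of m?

17

gcd(158, 87):
  158 = 1*87 + 71
  87 = 1*71 + 16
  71 = 4*16 + 7
  16 = 2*7 + 2
  7 = 3*2 + 1
  2 = 2*1
so gcd(158, 87) = 1.
1 divides 57, so solutions exist.
Back-substitute for Bézout coefficients:
  1 = 7 - 3*2
  ... = 87*(-69) + 158*(38)
Scale by 57/1 = 57: (m₀, n₀) = (-3933, 2166).
General solution: m = -3933 + 158t, n = 2166 - 87t for integer t.
m ≥ 0: smallest is -3933 mod 158 = 17 (at t = 25), with n = -9.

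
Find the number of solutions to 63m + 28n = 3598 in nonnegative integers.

gcd(63, 28):
  63 = 2×28 + 7
  28 = 4×7
so gcd(63, 28) = 7.
Back-substitute for Bézout coefficients:
  7 = 63 - 2×28
  ... = 63×(1) + 28×(-2)
Scale by 514: one solution is (514, -1028). Reduce m mod 4: (2, 124).
General: m = 2 + 4t, n = 124 - 9t.
m ≥ 0 ⇒ t ≥ 0; n ≥ 0 ⇒ t ≤ 13. So t ∈ [0, 13]: 14 solutions.

14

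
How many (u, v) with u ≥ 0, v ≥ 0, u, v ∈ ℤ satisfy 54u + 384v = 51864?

gcd(384, 54):
  384 = 7*54 + 6
  54 = 9*6
so gcd(384, 54) = 6.
Back-substitute for Bézout coefficients:
  6 = 384 - 7*54
  ... = 54*(-7) + 384*(1)
Scale by 8644: one solution is (-60508, 8644). Reduce u mod 64: (36, 130).
General: u = 36 + 64t, v = 130 - 9t.
u ≥ 0 ⇒ t ≥ 0; v ≥ 0 ⇒ t ≤ 14. So t ∈ [0, 14]: 15 solutions.

15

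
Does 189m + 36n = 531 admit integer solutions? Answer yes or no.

yes

gcd(189, 36) = 9  (189 = 5·36 + 9, 36 = 4·9).
9 divides 531, so integer solutions exist.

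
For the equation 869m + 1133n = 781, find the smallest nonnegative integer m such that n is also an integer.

gcd(1133, 869) = 11.
11 divides 781, so solutions exist.
By Bézout, 869·(30) + 1133·(-23) = 11.
Scale by 781/11 = 71: (m₀, n₀) = (2130, -1633).
General solution: m = 2130 + 103t, n = -1633 - 79t for integer t.
m ≥ 0: smallest is 2130 mod 103 = 70 (at t = -20), with n = -53.

70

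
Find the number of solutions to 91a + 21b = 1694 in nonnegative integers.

6

gcd(91, 21) = 7.
By Bézout, 91*(1) + 21*(-4) = 7.
One solution: (2, 72).
General: a = 2 + 3t, b = 72 - 13t.
a ≥ 0 ⇒ t ≥ 0; b ≥ 0 ⇒ t ≤ 5. So t ∈ [0, 5]: 6 solutions.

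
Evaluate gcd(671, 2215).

1

gcd(2215, 671) = 1  (2215 = 3*671 + 202, 671 = 3*202 + 65, 202 = 3*65 + 7, 65 = 9*7 + 2, 7 = 3*2 + 1, 2 = 2*1).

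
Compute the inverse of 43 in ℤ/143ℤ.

gcd(143, 43):
  143 = 3·43 + 14
  43 = 3·14 + 1
  14 = 14·1
so gcd(143, 43) = 1.
Back-substitute for Bézout coefficients:
  1 = 43 - 3·14
  ... = 43·(10) + 143·(-3)
So 43·10 ≡ 1 (mod 143), and 10 mod 143 = 10.

10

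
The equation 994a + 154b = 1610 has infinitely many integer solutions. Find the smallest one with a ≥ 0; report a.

gcd(994, 154):
  994 = 6×154 + 70
  154 = 2×70 + 14
  70 = 5×14
so gcd(994, 154) = 14.
14 divides 1610, so solutions exist.
Back-substitute for Bézout coefficients:
  14 = 154 - 2×70
  ... = 994×(-2) + 154×(13)
Scale by 1610/14 = 115: (a₀, b₀) = (-230, 1495).
General solution: a = -230 + 11t, b = 1495 - 71t for integer t.
a ≥ 0: smallest is -230 mod 11 = 1 (at t = 21), with b = 4.

1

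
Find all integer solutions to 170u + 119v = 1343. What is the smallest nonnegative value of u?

3

gcd(170, 119) = 17  (170 = 1·119 + 51, 119 = 2·51 + 17, 51 = 3·17).
17 divides 1343, so solutions exist.
Back-substituting, 170·(-2) + 119·(3) = 17.
Scale by 1343/17 = 79: (u₀, v₀) = (-158, 237).
General solution: u = -158 + 7t, v = 237 - 10t for integer t.
u ≥ 0: smallest is -158 mod 7 = 3 (at t = 23), with v = 7.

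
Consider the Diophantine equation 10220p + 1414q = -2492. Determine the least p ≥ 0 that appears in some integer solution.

23

gcd(10220, 1414) = 14  (10220 = 7*1414 + 322, 1414 = 4*322 + 126, 322 = 2*126 + 70, 126 = 1*70 + 56, 70 = 1*56 + 14, 56 = 4*14).
14 divides -2492, so solutions exist.
Back-substituting, 10220*(22) + 1414*(-159) = 14.
Scale by -2492/14 = -178: (p₀, q₀) = (-3916, 28302).
General solution: p = -3916 + 101t, q = 28302 - 730t for integer t.
p ≥ 0: smallest is -3916 mod 101 = 23 (at t = 39), with q = -168.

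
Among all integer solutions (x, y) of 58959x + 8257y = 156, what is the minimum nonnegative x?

655

gcd(58959, 8257):
  58959 = 7×8257 + 1160
  8257 = 7×1160 + 137
  1160 = 8×137 + 64
  137 = 2×64 + 9
  64 = 7×9 + 1
  9 = 9×1
so gcd(58959, 8257) = 1.
1 divides 156, so solutions exist.
Back-substitute for Bézout coefficients:
  1 = 64 - 7×9
  ... = 58959×(904) + 8257×(-6455)
Scale by 156/1 = 156: (x₀, y₀) = (141024, -1006980).
General solution: x = 141024 + 8257t, y = -1006980 - 58959t for integer t.
x ≥ 0: smallest is 141024 mod 8257 = 655 (at t = -17), with y = -4677.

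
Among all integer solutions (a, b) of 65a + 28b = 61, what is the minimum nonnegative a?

gcd(65, 28) = 1  (65 = 2×28 + 9, 28 = 3×9 + 1, 9 = 9×1).
1 divides 61, so solutions exist.
Back-substituting, 65×(-3) + 28×(7) = 1.
Scale by 61/1 = 61: (a₀, b₀) = (-183, 427).
General solution: a = -183 + 28t, b = 427 - 65t for integer t.
a ≥ 0: smallest is -183 mod 28 = 13 (at t = 7), with b = -28.

13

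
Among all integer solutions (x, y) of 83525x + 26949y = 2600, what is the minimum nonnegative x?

484

gcd(83525, 26949):
  83525 = 3·26949 + 2678
  26949 = 10·2678 + 169
  2678 = 15·169 + 143
  169 = 1·143 + 26
  143 = 5·26 + 13
  26 = 2·13
so gcd(83525, 26949) = 13.
13 divides 2600, so solutions exist.
Back-substitute for Bézout coefficients:
  13 = 143 - 5·26
  ... = 83525·(956) + 26949·(-2963)
Scale by 2600/13 = 200: (x₀, y₀) = (191200, -592600).
General solution: x = 191200 + 2073t, y = -592600 - 6425t for integer t.
x ≥ 0: smallest is 191200 mod 2073 = 484 (at t = -92), with y = -1500.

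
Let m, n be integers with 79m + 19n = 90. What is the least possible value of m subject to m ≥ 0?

11

gcd(79, 19):
  79 = 4·19 + 3
  19 = 6·3 + 1
  3 = 3·1
so gcd(79, 19) = 1.
1 divides 90, so solutions exist.
Back-substitute for Bézout coefficients:
  1 = 19 - 6·3
  ... = 79·(-6) + 19·(25)
Scale by 90/1 = 90: (m₀, n₀) = (-540, 2250).
General solution: m = -540 + 19t, n = 2250 - 79t for integer t.
m ≥ 0: smallest is -540 mod 19 = 11 (at t = 29), with n = -41.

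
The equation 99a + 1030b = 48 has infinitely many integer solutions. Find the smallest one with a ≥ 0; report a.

812

gcd(1030, 99) = 1  (1030 = 10*99 + 40, 99 = 2*40 + 19, 40 = 2*19 + 2, 19 = 9*2 + 1, 2 = 2*1).
1 divides 48, so solutions exist.
Back-substituting, 99*(489) + 1030*(-47) = 1.
Scale by 48/1 = 48: (a₀, b₀) = (23472, -2256).
General solution: a = 23472 + 1030t, b = -2256 - 99t for integer t.
a ≥ 0: smallest is 23472 mod 1030 = 812 (at t = -22), with b = -78.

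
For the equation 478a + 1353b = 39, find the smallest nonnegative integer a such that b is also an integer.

252

gcd(1353, 478) = 1.
1 divides 39, so solutions exist.
By Bézout, 478*(-167) + 1353*(59) = 1.
Scale by 39/1 = 39: (a₀, b₀) = (-6513, 2301).
General solution: a = -6513 + 1353t, b = 2301 - 478t for integer t.
a ≥ 0: smallest is -6513 mod 1353 = 252 (at t = 5), with b = -89.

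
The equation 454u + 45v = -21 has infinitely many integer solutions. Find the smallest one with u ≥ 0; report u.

6

gcd(454, 45):
  454 = 10×45 + 4
  45 = 11×4 + 1
  4 = 4×1
so gcd(454, 45) = 1.
1 divides -21, so solutions exist.
Back-substitute for Bézout coefficients:
  1 = 45 - 11×4
  ... = 454×(-11) + 45×(111)
Scale by -21/1 = -21: (u₀, v₀) = (231, -2331).
General solution: u = 231 + 45t, v = -2331 - 454t for integer t.
u ≥ 0: smallest is 231 mod 45 = 6 (at t = -5), with v = -61.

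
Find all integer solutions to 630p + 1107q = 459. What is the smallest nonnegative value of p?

6

gcd(1107, 630) = 9.
9 divides 459, so solutions exist.
By Bézout, 630*(58) + 1107*(-33) = 9.
Scale by 459/9 = 51: (p₀, q₀) = (2958, -1683).
General solution: p = 2958 + 123t, q = -1683 - 70t for integer t.
p ≥ 0: smallest is 2958 mod 123 = 6 (at t = -24), with q = -3.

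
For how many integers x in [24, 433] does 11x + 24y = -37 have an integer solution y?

gcd(24, 11) = 1.
By Bézout, 11*(11) + 24*(-5) = 1.
Particular solution: (1, -2).
General solution: x = 1 + 24t, y = -2 - 11t for integer t.
24 ≤ 1 + 24t ≤ 433 gives t ∈ [1, 18], which is 18 values.

18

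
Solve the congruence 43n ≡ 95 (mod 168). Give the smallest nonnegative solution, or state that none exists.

53

gcd(168, 43) = 1.
1 divides 95, so solutions exist.
By Bézout, 43*(43) + 168*(-11) = 1.
So 43*(43) ≡ 1 (mod 168); multiply by 95: n ≡ 4085 (mod 168).
Smallest nonnegative: n = 4085 mod 168 = 53.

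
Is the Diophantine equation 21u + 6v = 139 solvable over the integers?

gcd(21, 6) = 3  (21 = 3·6 + 3, 6 = 2·3).
3 does not divide 139 (remainder 1), so no integer solutions.

no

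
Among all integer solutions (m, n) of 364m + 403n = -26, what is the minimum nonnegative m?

11

gcd(403, 364):
  403 = 1·364 + 39
  364 = 9·39 + 13
  39 = 3·13
so gcd(403, 364) = 13.
13 divides -26, so solutions exist.
Back-substitute for Bézout coefficients:
  13 = 364 - 9·39
  ... = 364·(10) + 403·(-9)
Scale by -26/13 = -2: (m₀, n₀) = (-20, 18).
General solution: m = -20 + 31t, n = 18 - 28t for integer t.
m ≥ 0: smallest is -20 mod 31 = 11 (at t = 1), with n = -10.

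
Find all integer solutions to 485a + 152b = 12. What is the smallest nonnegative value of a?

gcd(485, 152) = 1.
1 divides 12, so solutions exist.
By Bézout, 485·(21) + 152·(-67) = 1.
Scale by 12/1 = 12: (a₀, b₀) = (252, -804).
General solution: a = 252 + 152t, b = -804 - 485t for integer t.
a ≥ 0: smallest is 252 mod 152 = 100 (at t = -1), with b = -319.

100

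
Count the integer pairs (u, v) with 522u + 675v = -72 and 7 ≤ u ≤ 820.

11

gcd(675, 522) = 9  (675 = 1×522 + 153, 522 = 3×153 + 63, 153 = 2×63 + 27, 63 = 2×27 + 9, 27 = 3×9).
Back-substituting, 522×(22) + 675×(-17) = 9.
Scale by -8: particular solution (-176, 136); reduce u mod 75: (49, -38).
General solution: u = 49 + 75t, v = -38 - 58t for integer t.
7 ≤ 49 + 75t ≤ 820 gives t ∈ [0, 10], which is 11 values.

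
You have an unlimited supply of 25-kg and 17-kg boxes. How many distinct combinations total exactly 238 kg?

Need nonnegative integers with 25j + 17k = 238.
gcd(25, 17) = 1, and 25·(-2) + 17·(3) = 1.
So (j₀, k₀) = (-476, 714); general j = -476 + 17t, k = 714 - 25t.
j ≥ 0 ⇒ t ≥ 28; k ≥ 0 ⇒ t ≤ 28. That's 1 value of t.

1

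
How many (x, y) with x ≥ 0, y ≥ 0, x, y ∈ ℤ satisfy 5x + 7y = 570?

gcd(7, 5) = 1.
By Bézout, 5*(3) + 7*(-2) = 1.
One solution: (2, 80).
General: x = 2 + 7t, y = 80 - 5t.
x ≥ 0 ⇒ t ≥ 0; y ≥ 0 ⇒ t ≤ 16. So t ∈ [0, 16]: 17 solutions.

17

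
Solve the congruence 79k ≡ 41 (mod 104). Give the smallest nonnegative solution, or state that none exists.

15

gcd(104, 79):
  104 = 1*79 + 25
  79 = 3*25 + 4
  25 = 6*4 + 1
  4 = 4*1
so gcd(104, 79) = 1.
1 divides 41, so solutions exist.
Back-substitute for Bézout coefficients:
  1 = 25 - 6*4
  ... = 79*(-25) + 104*(19)
So 79*(-25) ≡ 1 (mod 104); multiply by 41: k ≡ -1025 (mod 104).
Smallest nonnegative: k = -1025 mod 104 = 15.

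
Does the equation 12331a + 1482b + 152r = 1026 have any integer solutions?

gcd(12331, 1482):
  12331 = 8·1482 + 475
  1482 = 3·475 + 57
  475 = 8·57 + 19
  57 = 3·19
so gcd(12331, 1482) = 19.
gcd(19, 152) = 19.
19 divides 1026, so integer solutions exist.

yes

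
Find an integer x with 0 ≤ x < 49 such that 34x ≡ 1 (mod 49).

gcd(49, 34) = 1.
By Bézout, 34×(13) + 49×(-9) = 1.
So 34×13 ≡ 1 (mod 49), and 13 mod 49 = 13.

13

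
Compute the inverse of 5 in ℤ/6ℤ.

gcd(6, 5):
  6 = 1*5 + 1
  5 = 5*1
so gcd(6, 5) = 1.
Back-substitute for Bézout coefficients:
  1 = 6 - 1*5
  ... = 5*(-1) + 6*(1)
So 5*-1 ≡ 1 (mod 6), and -1 mod 6 = 5.

5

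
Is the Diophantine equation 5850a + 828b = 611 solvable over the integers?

gcd(5850, 828) = 18  (5850 = 7*828 + 54, 828 = 15*54 + 18, 54 = 3*18).
18 does not divide 611 (remainder 17), so no integer solutions.

no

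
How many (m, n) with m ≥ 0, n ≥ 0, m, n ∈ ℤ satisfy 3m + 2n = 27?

5

gcd(3, 2) = 1.
By Bézout, 3*(1) + 2*(-1) = 1.
One solution: (1, 12).
General: m = 1 + 2t, n = 12 - 3t.
m ≥ 0 ⇒ t ≥ 0; n ≥ 0 ⇒ t ≤ 4. So t ∈ [0, 4]: 5 solutions.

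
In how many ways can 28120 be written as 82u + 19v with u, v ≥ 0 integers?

19

gcd(82, 19) = 1.
By Bézout, 82·(-3) + 19·(13) = 1.
One solution: (0, 1480).
General: u = 0 + 19t, v = 1480 - 82t.
u ≥ 0 ⇒ t ≥ 0; v ≥ 0 ⇒ t ≤ 18. So t ∈ [0, 18]: 19 solutions.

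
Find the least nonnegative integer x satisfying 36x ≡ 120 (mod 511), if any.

gcd(511, 36):
  511 = 14×36 + 7
  36 = 5×7 + 1
  7 = 7×1
so gcd(511, 36) = 1.
1 divides 120, so solutions exist.
Back-substitute for Bézout coefficients:
  1 = 36 - 5×7
  ... = 36×(71) + 511×(-5)
So 36×(71) ≡ 1 (mod 511); multiply by 120: x ≡ 8520 (mod 511).
Smallest nonnegative: x = 8520 mod 511 = 344.

344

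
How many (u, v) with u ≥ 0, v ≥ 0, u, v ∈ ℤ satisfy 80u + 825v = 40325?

3

gcd(825, 80):
  825 = 10*80 + 25
  80 = 3*25 + 5
  25 = 5*5
so gcd(825, 80) = 5.
Back-substitute for Bézout coefficients:
  5 = 80 - 3*25
  ... = 80*(31) + 825*(-3)
Scale by 8065: one solution is (250015, -24195). Reduce u mod 165: (40, 45).
General: u = 40 + 165t, v = 45 - 16t.
u ≥ 0 ⇒ t ≥ 0; v ≥ 0 ⇒ t ≤ 2. So t ∈ [0, 2]: 3 solutions.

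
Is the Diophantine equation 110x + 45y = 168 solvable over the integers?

no

gcd(110, 45) = 5  (110 = 2*45 + 20, 45 = 2*20 + 5, 20 = 4*5).
5 does not divide 168 (remainder 3), so no integer solutions.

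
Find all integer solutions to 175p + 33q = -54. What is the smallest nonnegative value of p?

gcd(175, 33) = 1  (175 = 5·33 + 10, 33 = 3·10 + 3, 10 = 3·3 + 1, 3 = 3·1).
1 divides -54, so solutions exist.
Back-substituting, 175·(10) + 33·(-53) = 1.
Scale by -54/1 = -54: (p₀, q₀) = (-540, 2862).
General solution: p = -540 + 33t, q = 2862 - 175t for integer t.
p ≥ 0: smallest is -540 mod 33 = 21 (at t = 17), with q = -113.

21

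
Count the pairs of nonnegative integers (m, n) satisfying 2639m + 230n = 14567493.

gcd(2639, 230) = 1.
By Bézout, 2639·(19) + 230·(-218) = 1.
One solution: (137, 61765).
General: m = 137 + 230t, n = 61765 - 2639t.
m ≥ 0 ⇒ t ≥ 0; n ≥ 0 ⇒ t ≤ 23. So t ∈ [0, 23]: 24 solutions.

24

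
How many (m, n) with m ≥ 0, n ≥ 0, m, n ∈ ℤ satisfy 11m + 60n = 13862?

21

gcd(60, 11):
  60 = 5·11 + 5
  11 = 2·5 + 1
  5 = 5·1
so gcd(60, 11) = 1.
Back-substitute for Bézout coefficients:
  1 = 11 - 2·5
  ... = 11·(11) + 60·(-2)
Scale by 13862: one solution is (152482, -27724). Reduce m mod 60: (22, 227).
General: m = 22 + 60t, n = 227 - 11t.
m ≥ 0 ⇒ t ≥ 0; n ≥ 0 ⇒ t ≤ 20. So t ∈ [0, 20]: 21 solutions.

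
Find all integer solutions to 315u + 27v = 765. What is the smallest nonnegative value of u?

gcd(315, 27) = 9  (315 = 11×27 + 18, 27 = 1×18 + 9, 18 = 2×9).
9 divides 765, so solutions exist.
Back-substituting, 315×(-1) + 27×(12) = 9.
Scale by 765/9 = 85: (u₀, v₀) = (-85, 1020).
General solution: u = -85 + 3t, v = 1020 - 35t for integer t.
u ≥ 0: smallest is -85 mod 3 = 2 (at t = 29), with v = 5.

2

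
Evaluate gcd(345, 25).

5

gcd(345, 25):
  345 = 13*25 + 20
  25 = 1*20 + 5
  20 = 4*5
so gcd(345, 25) = 5.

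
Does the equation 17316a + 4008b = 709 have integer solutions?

gcd(17316, 4008) = 12  (17316 = 4*4008 + 1284, 4008 = 3*1284 + 156, 1284 = 8*156 + 36, 156 = 4*36 + 12, 36 = 3*12).
12 does not divide 709 (remainder 1), so no integer solutions.

no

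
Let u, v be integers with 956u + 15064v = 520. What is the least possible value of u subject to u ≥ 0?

3672

gcd(15064, 956) = 4  (15064 = 15×956 + 724, 956 = 1×724 + 232, 724 = 3×232 + 28, 232 = 8×28 + 8, 28 = 3×8 + 4, 8 = 2×4).
4 divides 520, so solutions exist.
Back-substituting, 956×(-1623) + 15064×(103) = 4.
Scale by 520/4 = 130: (u₀, v₀) = (-210990, 13390).
General solution: u = -210990 + 3766t, v = 13390 - 239t for integer t.
u ≥ 0: smallest is -210990 mod 3766 = 3672 (at t = 57), with v = -233.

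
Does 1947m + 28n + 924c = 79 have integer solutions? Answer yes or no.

yes

gcd(1947, 28) = 1.
gcd(1, 924) = 1.
1 divides 79, so integer solutions exist.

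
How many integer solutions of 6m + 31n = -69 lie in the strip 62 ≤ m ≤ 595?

18

gcd(31, 6):
  31 = 5*6 + 1
  6 = 6*1
so gcd(31, 6) = 1.
Back-substitute for Bézout coefficients:
  1 = 31 - 5*6
  ... = 6*(-5) + 31*(1)
Scale by -69: particular solution (345, -69); reduce m mod 31: (4, -3).
General solution: m = 4 + 31t, n = -3 - 6t for integer t.
62 ≤ 4 + 31t ≤ 595 gives t ∈ [2, 19], which is 18 values.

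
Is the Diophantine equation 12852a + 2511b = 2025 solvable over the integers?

yes

gcd(12852, 2511) = 27  (12852 = 5·2511 + 297, 2511 = 8·297 + 135, 297 = 2·135 + 27, 135 = 5·27).
27 divides 2025, so integer solutions exist.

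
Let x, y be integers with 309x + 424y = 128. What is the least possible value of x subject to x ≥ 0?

80

gcd(424, 309) = 1  (424 = 1·309 + 115, 309 = 2·115 + 79, 115 = 1·79 + 36, 79 = 2·36 + 7, 36 = 5·7 + 1, 7 = 7·1).
1 divides 128, so solutions exist.
Back-substituting, 309·(-59) + 424·(43) = 1.
Scale by 128/1 = 128: (x₀, y₀) = (-7552, 5504).
General solution: x = -7552 + 424t, y = 5504 - 309t for integer t.
x ≥ 0: smallest is -7552 mod 424 = 80 (at t = 18), with y = -58.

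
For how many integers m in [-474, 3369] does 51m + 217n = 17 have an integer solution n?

gcd(217, 51) = 1  (217 = 4·51 + 13, 51 = 3·13 + 12, 13 = 1·12 + 1, 12 = 12·1).
Back-substituting, 51·(-17) + 217·(4) = 1.
Scale by 17: particular solution (-289, 68); reduce m mod 217: (145, -34).
General solution: m = 145 + 217t, n = -34 - 51t for integer t.
-474 ≤ 145 + 217t ≤ 3369 gives t ∈ [-2, 14], which is 17 values.

17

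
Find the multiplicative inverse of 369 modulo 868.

661

gcd(868, 369) = 1  (868 = 2×369 + 130, 369 = 2×130 + 109, 130 = 1×109 + 21, 109 = 5×21 + 4, 21 = 5×4 + 1, 4 = 4×1).
Back-substituting, 369×(-207) + 868×(88) = 1.
So 369×-207 ≡ 1 (mod 868), and -207 mod 868 = 661.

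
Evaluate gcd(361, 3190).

1

gcd(3190, 361) = 1  (3190 = 8*361 + 302, 361 = 1*302 + 59, 302 = 5*59 + 7, 59 = 8*7 + 3, 7 = 2*3 + 1, 3 = 3*1).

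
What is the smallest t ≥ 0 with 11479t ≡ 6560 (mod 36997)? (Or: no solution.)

34677

gcd(36997, 11479) = 1.
1 divides 6560, so solutions exist.
By Bézout, 11479×(-4061) + 36997×(1260) = 1.
So 11479×(-4061) ≡ 1 (mod 36997); multiply by 6560: t ≡ -26640160 (mod 36997).
Smallest nonnegative: t = -26640160 mod 36997 = 34677.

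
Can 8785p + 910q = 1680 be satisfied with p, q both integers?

yes

gcd(8785, 910) = 35.
35 divides 1680, so integer solutions exist.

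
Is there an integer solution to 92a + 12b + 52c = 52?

yes

gcd(92, 12):
  92 = 7·12 + 8
  12 = 1·8 + 4
  8 = 2·4
so gcd(92, 12) = 4.
gcd(4, 52) = 4.
4 divides 52, so integer solutions exist.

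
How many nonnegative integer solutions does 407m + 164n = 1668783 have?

gcd(407, 164) = 1.
By Bézout, 407·(27) + 164·(-67) = 1.
One solution: (109, 9905).
General: m = 109 + 164t, n = 9905 - 407t.
m ≥ 0 ⇒ t ≥ 0; n ≥ 0 ⇒ t ≤ 24. So t ∈ [0, 24]: 25 solutions.

25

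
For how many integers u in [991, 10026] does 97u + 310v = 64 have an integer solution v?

gcd(310, 97) = 1.
By Bézout, 97·(-147) + 310·(46) = 1.
Particular solution: (202, -63).
General solution: u = 202 + 310t, v = -63 - 97t for integer t.
991 ≤ 202 + 310t ≤ 10026 gives t ∈ [3, 31], which is 29 values.

29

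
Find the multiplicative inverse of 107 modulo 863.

gcd(863, 107) = 1  (863 = 8·107 + 7, 107 = 15·7 + 2, 7 = 3·2 + 1, 2 = 2·1).
Back-substituting, 107·(-371) + 863·(46) = 1.
So 107·-371 ≡ 1 (mod 863), and -371 mod 863 = 492.

492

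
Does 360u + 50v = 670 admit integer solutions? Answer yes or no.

yes

gcd(360, 50) = 10.
10 divides 670, so integer solutions exist.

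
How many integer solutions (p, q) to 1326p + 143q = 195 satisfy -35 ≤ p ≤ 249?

gcd(1326, 143) = 13  (1326 = 9*143 + 39, 143 = 3*39 + 26, 39 = 1*26 + 13, 26 = 2*13).
Back-substituting, 1326*(4) + 143*(-37) = 13.
Scale by 15: particular solution (60, -555); reduce p mod 11: (5, -45).
General solution: p = 5 + 11t, q = -45 - 102t for integer t.
-35 ≤ 5 + 11t ≤ 249 gives t ∈ [-3, 22], which is 26 values.

26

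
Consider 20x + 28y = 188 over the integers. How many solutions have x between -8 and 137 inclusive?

21

gcd(28, 20) = 4  (28 = 1·20 + 8, 20 = 2·8 + 4, 8 = 2·4).
Back-substituting, 20·(3) + 28·(-2) = 4.
Scale by 47: particular solution (141, -94); reduce x mod 7: (1, 6).
General solution: x = 1 + 7t, y = 6 - 5t for integer t.
-8 ≤ 1 + 7t ≤ 137 gives t ∈ [-1, 19], which is 21 values.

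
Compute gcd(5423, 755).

gcd(5423, 755):
  5423 = 7×755 + 138
  755 = 5×138 + 65
  138 = 2×65 + 8
  65 = 8×8 + 1
  8 = 8×1
so gcd(5423, 755) = 1.

1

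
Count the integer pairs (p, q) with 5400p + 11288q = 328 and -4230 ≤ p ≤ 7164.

8

gcd(11288, 5400) = 8.
By Bézout, 5400*(-347) + 11288*(166) = 8.
Particular solution: (1294, -619).
General solution: p = 1294 + 1411t, q = -619 - 675t for integer t.
-4230 ≤ 1294 + 1411t ≤ 7164 gives t ∈ [-3, 4], which is 8 values.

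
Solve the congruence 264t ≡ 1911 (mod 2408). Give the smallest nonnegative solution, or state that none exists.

gcd(2408, 264):
  2408 = 9*264 + 32
  264 = 8*32 + 8
  32 = 4*8
so gcd(2408, 264) = 8.
8 does not divide 1911, so the congruence has no solution.

no solution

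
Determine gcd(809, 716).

1

gcd(809, 716):
  809 = 1·716 + 93
  716 = 7·93 + 65
  93 = 1·65 + 28
  65 = 2·28 + 9
  28 = 3·9 + 1
  9 = 9·1
so gcd(809, 716) = 1.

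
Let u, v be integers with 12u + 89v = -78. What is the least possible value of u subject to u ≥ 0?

gcd(89, 12):
  89 = 7·12 + 5
  12 = 2·5 + 2
  5 = 2·2 + 1
  2 = 2·1
so gcd(89, 12) = 1.
1 divides -78, so solutions exist.
Back-substitute for Bézout coefficients:
  1 = 5 - 2·2
  ... = 12·(-37) + 89·(5)
Scale by -78/1 = -78: (u₀, v₀) = (2886, -390).
General solution: u = 2886 + 89t, v = -390 - 12t for integer t.
u ≥ 0: smallest is 2886 mod 89 = 38 (at t = -32), with v = -6.

38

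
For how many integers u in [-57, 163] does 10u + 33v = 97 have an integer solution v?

gcd(33, 10):
  33 = 3×10 + 3
  10 = 3×3 + 1
  3 = 3×1
so gcd(33, 10) = 1.
Back-substitute for Bézout coefficients:
  1 = 10 - 3×3
  ... = 10×(10) + 33×(-3)
Scale by 97: particular solution (970, -291); reduce u mod 33: (13, -1).
General solution: u = 13 + 33t, v = -1 - 10t for integer t.
-57 ≤ 13 + 33t ≤ 163 gives t ∈ [-2, 4], which is 7 values.

7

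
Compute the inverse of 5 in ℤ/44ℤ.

9

gcd(44, 5):
  44 = 8·5 + 4
  5 = 1·4 + 1
  4 = 4·1
so gcd(44, 5) = 1.
Back-substitute for Bézout coefficients:
  1 = 5 - 1·4
  ... = 5·(9) + 44·(-1)
So 5·9 ≡ 1 (mod 44), and 9 mod 44 = 9.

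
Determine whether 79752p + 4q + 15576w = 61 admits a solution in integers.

no

gcd(79752, 4):
  79752 = 19938·4
so gcd(79752, 4) = 4.
gcd(4, 15576) = 4.
4 does not divide 61 (remainder 1), so no integer solutions.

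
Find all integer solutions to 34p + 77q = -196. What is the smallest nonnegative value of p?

gcd(77, 34):
  77 = 2*34 + 9
  34 = 3*9 + 7
  9 = 1*7 + 2
  7 = 3*2 + 1
  2 = 2*1
so gcd(77, 34) = 1.
1 divides -196, so solutions exist.
Back-substitute for Bézout coefficients:
  1 = 7 - 3*2
  ... = 34*(34) + 77*(-15)
Scale by -196/1 = -196: (p₀, q₀) = (-6664, 2940).
General solution: p = -6664 + 77t, q = 2940 - 34t for integer t.
p ≥ 0: smallest is -6664 mod 77 = 35 (at t = 87), with q = -18.

35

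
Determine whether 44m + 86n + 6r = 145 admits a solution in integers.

gcd(86, 44):
  86 = 1·44 + 42
  44 = 1·42 + 2
  42 = 21·2
so gcd(86, 44) = 2.
gcd(2, 6) = 2.
2 does not divide 145 (remainder 1), so no integer solutions.

no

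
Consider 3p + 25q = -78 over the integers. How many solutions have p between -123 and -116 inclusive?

0

gcd(25, 3) = 1.
By Bézout, 3*(-8) + 25*(1) = 1.
Particular solution: (24, -6).
General solution: p = 24 + 25t, q = -6 - 3t for integer t.
-123 ≤ 24 + 25t ≤ -116 gives t ∈ [-5, -6], which is 0 values.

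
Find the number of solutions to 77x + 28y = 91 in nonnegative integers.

gcd(77, 28):
  77 = 2·28 + 21
  28 = 1·21 + 7
  21 = 3·7
so gcd(77, 28) = 7.
Back-substitute for Bézout coefficients:
  7 = 28 - 1·21
  ... = 77·(-1) + 28·(3)
Scale by 13: one solution is (-13, 39). Reduce x mod 4: (3, -5).
General: x = 3 + 4t, y = -5 - 11t.
x ≥ 0 ⇒ t ≥ 0; y ≥ 0 ⇒ t ≤ -1. So t ∈ [0, -1]: 0 solutions.

0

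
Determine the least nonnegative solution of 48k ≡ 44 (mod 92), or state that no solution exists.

22

gcd(92, 48) = 4  (92 = 1*48 + 44, 48 = 1*44 + 4, 44 = 11*4).
4 divides 44, so solutions exist.
Back-substituting, 48*(2) + 92*(-1) = 4.
So 48*(2) ≡ 4 (mod 92); multiply by 11: k ≡ 22 (mod 23).
Smallest nonnegative: k = 22 mod 23 = 22.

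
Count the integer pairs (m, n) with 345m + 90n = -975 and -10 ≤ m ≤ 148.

26

gcd(345, 90) = 15  (345 = 3×90 + 75, 90 = 1×75 + 15, 75 = 5×15).
Back-substituting, 345×(-1) + 90×(4) = 15.
Scale by -65: particular solution (65, -260); reduce m mod 6: (5, -30).
General solution: m = 5 + 6t, n = -30 - 23t for integer t.
-10 ≤ 5 + 6t ≤ 148 gives t ∈ [-2, 23], which is 26 values.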